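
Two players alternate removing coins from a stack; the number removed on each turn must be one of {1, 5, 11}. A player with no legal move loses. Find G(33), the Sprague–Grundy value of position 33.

1

n :  0  1  2  3  4  5  6  7  8  9 10 11 12 13 14 15 16 17 18 19 20 21 22 23 24 25 26 27 28 29 30 31 32 33
G :  0  1  0  1  0  1  0  1  0  1  0  1  0  1  0  1  0  1  0  1  0  1  0  1  0  1  0  1  0  1  0  1  0  1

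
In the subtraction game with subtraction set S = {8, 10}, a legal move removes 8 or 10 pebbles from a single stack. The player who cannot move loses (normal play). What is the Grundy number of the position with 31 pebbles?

1

G(0) = 0
G(1) = mex{} = 0
G(2) = mex{} = 0
G(3) = mex{} = 0
G(4) = mex{} = 0
G(5) = mex{} = 0
G(6) = mex{} = 0
G(7) = mex{} = 0
G(8) = mex{0} = 1
G(9) = mex{0} = 1
G(10) = mex{0,0} = 1
G(11) = mex{0,0} = 1
G(12) = mex{0,0} = 1
G(13) = mex{0,0} = 1
G(14) = mex{0,0} = 1
G(15) = mex{0,0} = 1
G(16) = mex{1,0} = 2
G(17) = mex{1,0} = 2
G(18) = mex{1,1} = 0
G(19) = mex{1,1} = 0
G(20) = mex{1,1} = 0
G(21) = mex{1,1} = 0
G(22) = mex{1,1} = 0
G(23) = mex{1,1} = 0
G(24) = mex{2,1} = 0
G(25) = mex{2,1} = 0
G(26) = mex{0,2} = 1
G(27) = mex{0,2} = 1
G(28) = mex{0,0} = 1
G(29) = mex{0,0} = 1
G(30) = mex{0,0} = 1
G(31) = mex{0,0} = 1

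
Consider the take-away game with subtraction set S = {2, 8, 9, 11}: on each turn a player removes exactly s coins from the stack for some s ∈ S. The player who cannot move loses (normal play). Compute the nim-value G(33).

4

G(0) = 0
G(1) = mex{} = 0
G(2) = mex{0} = 1
G(3) = mex{0} = 1
G(4) = mex{1} = 0
G(5) = mex{1} = 0
G(6) = mex{0} = 1
G(7) = mex{0} = 1
G(8) = mex{1,0} = 2
G(9) = mex{1,0,0} = 2
G(10) = mex{2,1,0} = 3
G(11) = mex{2,1,1,0} = 3
G(12) = mex{3,0,1,0} = 2
G(13) = mex{3,0,0,1} = 2
G(14) = mex{2,1,0,1} = 3
G(15) = mex{2,1,1,0} = 3
G(16) = mex{3,2,1,0} = 4
G(17) = mex{3,2,2,1} = 0
G(18) = mex{4,3,2,1} = 0
G(19) = mex{0,3,3,2} = 1
G(20) = mex{0,2,3,2} = 1
G(21) = mex{1,2,2,3} = 0
G(22) = mex{1,3,2,3} = 0
G(23) = mex{0,3,3,2} = 1
G(24) = mex{0,4,3,2} = 1
G(25) = mex{1,0,4,3} = 2
G(26) = mex{1,0,0,3} = 2
G(27) = mex{2,1,0,4} = 3
G(28) = mex{2,1,1,0} = 3
G(29) = mex{3,0,1,0} = 2
G(30) = mex{3,0,0,1} = 2
G(31) = mex{2,1,0,1} = 3
G(32) = mex{2,1,1,0} = 3
G(33) = mex{3,2,1,0} = 4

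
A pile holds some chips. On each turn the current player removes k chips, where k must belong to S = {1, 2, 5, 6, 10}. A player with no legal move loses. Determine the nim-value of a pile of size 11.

n :  0  1  2  3  4  5  6  7  8  9 10 11
G :  0  1  2  0  1  2  3  0  1  2  3  0

0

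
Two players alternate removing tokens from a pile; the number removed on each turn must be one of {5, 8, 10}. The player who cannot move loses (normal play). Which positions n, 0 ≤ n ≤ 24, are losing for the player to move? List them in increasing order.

0, 1, 2, 3, 4, 15, 16, 17, 18, 19

G(0) = 0
G(1) = mex{} = 0
G(2) = mex{} = 0
G(3) = mex{} = 0
G(4) = mex{} = 0
G(5) = mex{0} = 1
G(6) = mex{0} = 1
G(7) = mex{0} = 1
G(8) = mex{0,0} = 1
G(9) = mex{0,0} = 1
G(10) = mex{1,0,0} = 2
G(11) = mex{1,0,0} = 2
G(12) = mex{1,0,0} = 2
G(13) = mex{1,1,0} = 2
G(14) = mex{1,1,0} = 2
G(15) = mex{2,1,1} = 0
G(16) = mex{2,1,1} = 0
G(17) = mex{2,1,1} = 0
G(18) = mex{2,2,1} = 0
G(19) = mex{2,2,1} = 0
G(20) = mex{0,2,2} = 1
G(21) = mex{0,2,2} = 1
G(22) = mex{0,2,2} = 1
G(23) = mex{0,0,2} = 1
G(24) = mex{0,0,2} = 1
P-positions are exactly the n with G(n) = 0.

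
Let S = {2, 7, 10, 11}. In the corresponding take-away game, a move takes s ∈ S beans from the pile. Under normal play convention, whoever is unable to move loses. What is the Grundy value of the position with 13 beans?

0

n :  0  1  2  3  4  5  6  7  8  9 10 11 12 13
G :  0  0  1  1  0  0  1  1  2  0  3  1  2  0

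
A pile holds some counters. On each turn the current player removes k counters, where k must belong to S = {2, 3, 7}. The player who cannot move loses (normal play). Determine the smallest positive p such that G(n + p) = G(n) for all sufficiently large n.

5

G(0) = 0
G(1) = mex{} = 0
G(2) = mex{0} = 1
G(3) = mex{0,0} = 1
G(4) = mex{1,0} = 2
G(5) = mex{1,1} = 0
G(6) = mex{2,1} = 0
G(7) = mex{0,2,0} = 1
G(8) = mex{0,0,0} = 1
G(9) = mex{1,0,1} = 2
G(10) = mex{1,1,1} = 0
G(11) = mex{2,1,2} = 0
G(12) = mex{0,2,0} = 1
G(13) = mex{0,0,0} = 1
G(14) = mex{1,0,1} = 2
G(n+5) = G(n) holds for n = 0,…,6 (a full window of length max(S) = 7), so the sequence is purely periodic with period 5.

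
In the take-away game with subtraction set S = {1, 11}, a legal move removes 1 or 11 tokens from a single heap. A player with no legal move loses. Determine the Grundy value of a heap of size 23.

G(0) = 0
G(1) = mex{0} = 1
G(2) = mex{1} = 0
G(3) = mex{0} = 1
G(4) = mex{1} = 0
G(5) = mex{0} = 1
G(6) = mex{1} = 0
G(7) = mex{0} = 1
G(8) = mex{1} = 0
G(9) = mex{0} = 1
G(10) = mex{1} = 0
G(11) = mex{0,0} = 1
G(12) = mex{1,1} = 0
G(13) = mex{0,0} = 1
G(14) = mex{1,1} = 0
G(15) = mex{0,0} = 1
G(16) = mex{1,1} = 0
G(17) = mex{0,0} = 1
G(18) = mex{1,1} = 0
G(19) = mex{0,0} = 1
G(20) = mex{1,1} = 0
G(21) = mex{0,0} = 1
G(22) = mex{1,1} = 0
G(23) = mex{0,0} = 1

1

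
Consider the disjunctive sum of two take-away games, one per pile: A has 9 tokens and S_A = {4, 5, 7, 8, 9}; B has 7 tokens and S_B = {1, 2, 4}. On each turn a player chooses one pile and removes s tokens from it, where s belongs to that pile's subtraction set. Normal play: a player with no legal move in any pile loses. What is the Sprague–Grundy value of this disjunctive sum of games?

Pile A, S = {4, 5, 7, 8, 9}:
G(0) = 0
G(1) = mex{} = 0
G(2) = mex{} = 0
G(3) = mex{} = 0
G(4) = mex{0} = 1
G(5) = mex{0,0} = 1
G(6) = mex{0,0} = 1
G(7) = mex{0,0,0} = 1
G(8) = mex{1,0,0,0} = 2
G(9) = mex{1,1,0,0,0} = 2
G_A(9) = 2.
Pile B, S = {1, 2, 4}:
n : 0 1 2 3 4 5 6 7
G : 0 1 2 0 1 2 0 1
G_B(7) = 1.
Combined Grundy value = 2 ⊕ 1 = 3.

3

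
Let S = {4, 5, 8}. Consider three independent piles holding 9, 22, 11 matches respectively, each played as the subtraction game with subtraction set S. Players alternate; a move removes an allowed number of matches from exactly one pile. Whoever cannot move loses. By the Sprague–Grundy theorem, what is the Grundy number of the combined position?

All piles use S = {4, 5, 8}:
G(0) = 0
G(1) = mex{} = 0
G(2) = mex{} = 0
G(3) = mex{} = 0
G(4) = mex{0} = 1
G(5) = mex{0,0} = 1
G(6) = mex{0,0} = 1
G(7) = mex{0,0} = 1
G(8) = mex{1,0,0} = 2
G(9) = mex{1,1,0} = 2
G(10) = mex{1,1,0} = 2
G(11) = mex{1,1,0} = 2
G(12) = mex{2,1,1} = 0
G(13) = mex{2,2,1} = 0
G(14) = mex{2,2,1} = 0
G(15) = mex{2,2,1} = 0
G(16) = mex{0,2,2} = 1
G(17) = mex{0,0,2} = 1
G(18) = mex{0,0,2} = 1
G(19) = mex{0,0,2} = 1
G(20) = mex{1,0,0} = 2
G(21) = mex{1,1,0} = 2
G(22) = mex{1,1,0} = 2
Pile A: G(9) = 2.
Pile B: G(22) = 2.
Pile C: G(11) = 2.
Combined Grundy value = 2 ⊕ 2 ⊕ 2 = 2.

2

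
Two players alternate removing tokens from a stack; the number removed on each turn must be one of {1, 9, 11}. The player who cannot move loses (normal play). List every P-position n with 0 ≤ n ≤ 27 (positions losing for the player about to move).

G(0) = 0
G(1) = mex{0} = 1
G(2) = mex{1} = 0
G(3) = mex{0} = 1
G(4) = mex{1} = 0
G(5) = mex{0} = 1
G(6) = mex{1} = 0
G(7) = mex{0} = 1
G(8) = mex{1} = 0
G(9) = mex{0,0} = 1
G(10) = mex{1,1} = 0
G(11) = mex{0,0,0} = 1
G(12) = mex{1,1,1} = 0
G(13) = mex{0,0,0} = 1
G(14) = mex{1,1,1} = 0
G(15) = mex{0,0,0} = 1
G(16) = mex{1,1,1} = 0
G(17) = mex{0,0,0} = 1
G(18) = mex{1,1,1} = 0
G(19) = mex{0,0,0} = 1
G(20) = mex{1,1,1} = 0
G(21) = mex{0,0,0} = 1
G(22) = mex{1,1,1} = 0
G(23) = mex{0,0,0} = 1
G(24) = mex{1,1,1} = 0
G(25) = mex{0,0,0} = 1
G(26) = mex{1,1,1} = 0
G(27) = mex{0,0,0} = 1
P-positions are exactly the n with G(n) = 0.

0, 2, 4, 6, 8, 10, 12, 14, 16, 18, 20, 22, 24, 26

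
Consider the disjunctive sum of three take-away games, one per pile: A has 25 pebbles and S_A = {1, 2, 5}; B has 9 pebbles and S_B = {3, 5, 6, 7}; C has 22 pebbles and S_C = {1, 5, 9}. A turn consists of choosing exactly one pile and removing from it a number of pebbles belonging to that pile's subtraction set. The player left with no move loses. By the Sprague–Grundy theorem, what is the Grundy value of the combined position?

Pile A, S = {1, 2, 5}:
G(0) = 0
G(1) = mex{0} = 1
G(2) = mex{1,0} = 2
G(3) = mex{2,1} = 0
G(4) = mex{0,2} = 1
G(5) = mex{1,0,0} = 2
G(6) = mex{2,1,1} = 0
G(7) = mex{0,2,2} = 1
G(8) = mex{1,0,0} = 2
G(9) = mex{2,1,1} = 0
G(10) = mex{0,2,2} = 1
G(11) = mex{1,0,0} = 2
G(12) = mex{2,1,1} = 0
G(13) = mex{0,2,2} = 1
G(14) = mex{1,0,0} = 2
G(15) = mex{2,1,1} = 0
G(16) = mex{0,2,2} = 1
G(17) = mex{1,0,0} = 2
G(18) = mex{2,1,1} = 0
G(19) = mex{0,2,2} = 1
G(20) = mex{1,0,0} = 2
G(21) = mex{2,1,1} = 0
G(22) = mex{0,2,2} = 1
G(23) = mex{1,0,0} = 2
G(24) = mex{2,1,1} = 0
G(25) = mex{0,2,2} = 1
G_A(25) = 1.
Pile B, S = {3, 5, 6, 7}:
n : 0 1 2 3 4 5 6 7 8 9
G : 0 0 0 1 1 1 2 2 2 3
G_B(9) = 3.
Pile C, S = {1, 5, 9}:
n :  0  1  2  3  4  5  6  7  8  9 10 11 12 13 14 15 16 17 18 19 20 21 22
G :  0  1  0  1  0  1  0  1  0  1  0  1  0  1  0  1  0  1  0  1  0  1  0
G_C(22) = 0.
Combined Grundy value = 1 ⊕ 3 ⊕ 0 = 2.

2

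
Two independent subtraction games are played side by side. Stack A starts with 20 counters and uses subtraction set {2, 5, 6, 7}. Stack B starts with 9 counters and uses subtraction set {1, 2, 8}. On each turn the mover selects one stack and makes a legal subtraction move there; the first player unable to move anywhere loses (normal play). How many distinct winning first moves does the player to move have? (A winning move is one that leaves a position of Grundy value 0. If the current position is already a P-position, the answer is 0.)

2

Stack A, S = {2, 5, 6, 7}:
G(0) = 0
G(1) = mex{} = 0
G(2) = mex{0} = 1
G(3) = mex{0} = 1
G(4) = mex{1} = 0
G(5) = mex{1,0} = 2
G(6) = mex{0,0,0} = 1
G(7) = mex{2,1,0,0} = 3
G(8) = mex{1,1,1,0} = 2
G(9) = mex{3,0,1,1} = 2
G(10) = mex{2,2,0,1} = 3
G(11) = mex{2,1,2,0} = 3
G(12) = mex{3,3,1,2} = 0
G(13) = mex{3,2,3,1} = 0
G(14) = mex{0,2,2,3} = 1
G(15) = mex{0,3,2,2} = 1
G(16) = mex{1,3,3,2} = 0
G(17) = mex{1,0,3,3} = 2
G(18) = mex{0,0,0,3} = 1
G(19) = mex{2,1,0,0} = 3
G(20) = mex{1,1,1,0} = 2
G_A(20) = 2.
Stack B, S = {1, 2, 8}:
G(0) = 0
G(1) = mex{0} = 1
G(2) = mex{1,0} = 2
G(3) = mex{2,1} = 0
G(4) = mex{0,2} = 1
G(5) = mex{1,0} = 2
G(6) = mex{2,1} = 0
G(7) = mex{0,2} = 1
G(8) = mex{1,0,0} = 2
G(9) = mex{2,1,1} = 0
G_B(9) = 0.
Combined Grundy value = 2 ⊕ 0 = 2.
A winning move leaves total XOR = 0, i.e. changes one component's Grundy value g to g ⊕ X where X is the current total.
Stack A: need g' = 2⊕2 = 0. Options: 20−2→G=1, 20−5→G=1, 20−6→G=1, 20−7→G=0. Hits: 1.
Stack B: need g' = 0⊕2 = 2. Options: 9−1→G=2, 9−2→G=1, 9−8→G=1. Hits: 1.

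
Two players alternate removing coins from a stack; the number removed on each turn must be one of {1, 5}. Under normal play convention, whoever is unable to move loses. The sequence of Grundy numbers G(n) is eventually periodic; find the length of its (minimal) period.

G(0) = 0
G(1) = mex{0} = 1
G(2) = mex{1} = 0
G(3) = mex{0} = 1
G(4) = mex{1} = 0
G(5) = mex{0,0} = 1
G(6) = mex{1,1} = 0
G(7) = mex{0,0} = 1
G(8) = mex{1,1} = 0
G(9) = mex{0,0} = 1
G(10) = mex{1,1} = 0
G(11) = mex{0,0} = 1
G(12) = mex{1,1} = 0
G(13) = mex{0,0} = 1
G(14) = mex{1,1} = 0
G(n+2) = G(n) holds for n = 0,…,4 (a full window of length max(S) = 5), so the sequence is purely periodic with period 2.

2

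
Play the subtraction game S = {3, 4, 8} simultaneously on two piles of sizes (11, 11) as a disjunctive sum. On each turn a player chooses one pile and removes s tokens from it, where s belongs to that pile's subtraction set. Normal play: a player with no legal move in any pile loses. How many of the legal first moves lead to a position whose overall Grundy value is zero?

All piles use S = {3, 4, 8}:
n :  0  1  2  3  4  5  6  7  8  9 10 11
G :  0  0  0  1  1  1  2  0  2  3  1  3
Pile A: G(11) = 3.
Pile B: G(11) = 3.
Combined Grundy value = 3 ⊕ 3 = 0.
A winning move leaves total XOR = 0, i.e. changes one component's Grundy value g to g ⊕ X where X is the current total.
Pile A: target g' = 3⊕0 = 3, but every legal move changes the Grundy value (mex property), so 0 moves.
Pile B: target g' = 3⊕0 = 3, but every legal move changes the Grundy value (mex property), so 0 moves.

0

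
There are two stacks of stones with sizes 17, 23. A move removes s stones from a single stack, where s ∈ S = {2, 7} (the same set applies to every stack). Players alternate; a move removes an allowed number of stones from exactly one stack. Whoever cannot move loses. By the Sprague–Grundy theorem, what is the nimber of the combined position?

All stacks use S = {2, 7}:
G(0) = 0
G(1) = mex{} = 0
G(2) = mex{0} = 1
G(3) = mex{0} = 1
G(4) = mex{1} = 0
G(5) = mex{1} = 0
G(6) = mex{0} = 1
G(7) = mex{0,0} = 1
G(8) = mex{1,0} = 2
G(9) = mex{1,1} = 0
G(10) = mex{2,1} = 0
G(11) = mex{0,0} = 1
G(12) = mex{0,0} = 1
G(13) = mex{1,1} = 0
G(14) = mex{1,1} = 0
G(15) = mex{0,2} = 1
G(16) = mex{0,0} = 1
G(17) = mex{1,0} = 2
G(18) = mex{1,1} = 0
G(19) = mex{2,1} = 0
G(20) = mex{0,0} = 1
G(21) = mex{0,0} = 1
G(22) = mex{1,1} = 0
G(23) = mex{1,1} = 0
Stack A: G(17) = 2.
Stack B: G(23) = 0.
Combined Grundy value = 2 ⊕ 0 = 2.

2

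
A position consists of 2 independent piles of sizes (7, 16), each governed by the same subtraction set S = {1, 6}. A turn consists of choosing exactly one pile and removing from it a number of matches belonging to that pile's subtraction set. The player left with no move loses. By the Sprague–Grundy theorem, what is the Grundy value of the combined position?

All piles use S = {1, 6}:
n :  0  1  2  3  4  5  6  7  8  9 10 11 12 13 14 15 16
G :  0  1  0  1  0  1  2  0  1  0  1  0  1  2  0  1  0
Pile A: G(7) = 0.
Pile B: G(16) = 0.
Combined Grundy value = 0 ⊕ 0 = 0.

0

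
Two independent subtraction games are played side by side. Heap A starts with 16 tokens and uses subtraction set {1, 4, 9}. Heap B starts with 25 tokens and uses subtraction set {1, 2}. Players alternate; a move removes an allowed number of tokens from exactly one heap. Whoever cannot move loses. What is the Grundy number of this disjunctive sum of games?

Heap A, S = {1, 4, 9}:
n :  0  1  2  3  4  5  6  7  8  9 10 11 12 13 14 15 16
G :  0  1  0  1  2  0  1  0  1  2  0  1  0  1  2  0  1
G_A(16) = 1.
Heap B, S = {1, 2}:
n :  0  1  2  3  4  5  6  7  8  9 10 11 12 13 14 15 16 17 18 19 20 21 22 23 24 25
G :  0  1  2  0  1  2  0  1  2  0  1  2  0  1  2  0  1  2  0  1  2  0  1  2  0  1
G_B(25) = 1.
Combined Grundy value = 1 ⊕ 1 = 0.

0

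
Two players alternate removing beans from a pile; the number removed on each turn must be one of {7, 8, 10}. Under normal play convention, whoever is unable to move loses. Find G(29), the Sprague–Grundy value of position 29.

1

n :  0  1  2  3  4  5  6  7  8  9 10 11 12 13 14 15 16 17 18 19 20 21 22 23 24 25 26 27 28 29
G :  0  0  0  0  0  0  0  1  1  1  1  1  1  1  2  2  2  0  0  0  0  0  0  0  1  1  1  1  1  1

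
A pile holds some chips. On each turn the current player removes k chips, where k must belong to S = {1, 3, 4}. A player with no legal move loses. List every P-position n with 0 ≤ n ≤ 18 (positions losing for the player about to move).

G(0) = 0
G(1) = mex{0} = 1
G(2) = mex{1} = 0
G(3) = mex{0,0} = 1
G(4) = mex{1,1,0} = 2
G(5) = mex{2,0,1} = 3
G(6) = mex{3,1,0} = 2
G(7) = mex{2,2,1} = 0
G(8) = mex{0,3,2} = 1
G(9) = mex{1,2,3} = 0
G(10) = mex{0,0,2} = 1
G(11) = mex{1,1,0} = 2
G(12) = mex{2,0,1} = 3
G(13) = mex{3,1,0} = 2
G(14) = mex{2,2,1} = 0
G(15) = mex{0,3,2} = 1
G(16) = mex{1,2,3} = 0
G(17) = mex{0,0,2} = 1
G(18) = mex{1,1,0} = 2
P-positions are exactly the n with G(n) = 0.

0, 2, 7, 9, 14, 16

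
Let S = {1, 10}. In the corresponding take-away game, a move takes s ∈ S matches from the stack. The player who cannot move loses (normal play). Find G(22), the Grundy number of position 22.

0

G(0) = 0
G(1) = mex{0} = 1
G(2) = mex{1} = 0
G(3) = mex{0} = 1
G(4) = mex{1} = 0
G(5) = mex{0} = 1
G(6) = mex{1} = 0
G(7) = mex{0} = 1
G(8) = mex{1} = 0
G(9) = mex{0} = 1
G(10) = mex{1,0} = 2
G(11) = mex{2,1} = 0
G(12) = mex{0,0} = 1
G(13) = mex{1,1} = 0
G(14) = mex{0,0} = 1
G(15) = mex{1,1} = 0
G(16) = mex{0,0} = 1
G(17) = mex{1,1} = 0
G(18) = mex{0,0} = 1
G(19) = mex{1,1} = 0
G(20) = mex{0,2} = 1
G(21) = mex{1,0} = 2
G(22) = mex{2,1} = 0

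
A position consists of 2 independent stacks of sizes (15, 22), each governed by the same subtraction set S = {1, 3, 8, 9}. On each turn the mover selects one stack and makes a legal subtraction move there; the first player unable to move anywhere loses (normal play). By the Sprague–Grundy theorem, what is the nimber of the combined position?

All stacks use S = {1, 3, 8, 9}:
G(0) = 0
G(1) = mex{0} = 1
G(2) = mex{1} = 0
G(3) = mex{0,0} = 1
G(4) = mex{1,1} = 0
G(5) = mex{0,0} = 1
G(6) = mex{1,1} = 0
G(7) = mex{0,0} = 1
G(8) = mex{1,1,0} = 2
G(9) = mex{2,0,1,0} = 3
G(10) = mex{3,1,0,1} = 2
G(11) = mex{2,2,1,0} = 3
G(12) = mex{3,3,0,1} = 2
G(13) = mex{2,2,1,0} = 3
G(14) = mex{3,3,0,1} = 2
G(15) = mex{2,2,1,0} = 3
G(16) = mex{3,3,2,1} = 0
G(17) = mex{0,2,3,2} = 1
G(18) = mex{1,3,2,3} = 0
G(19) = mex{0,0,3,2} = 1
G(20) = mex{1,1,2,3} = 0
G(21) = mex{0,0,3,2} = 1
G(22) = mex{1,1,2,3} = 0
Stack A: G(15) = 3.
Stack B: G(22) = 0.
Combined Grundy value = 3 ⊕ 0 = 3.

3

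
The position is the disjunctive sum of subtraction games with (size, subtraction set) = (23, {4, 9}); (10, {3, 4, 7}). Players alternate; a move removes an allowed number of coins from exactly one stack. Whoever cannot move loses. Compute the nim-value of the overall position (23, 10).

Stack A, S = {4, 9}:
G(0) = 0
G(1) = mex{} = 0
G(2) = mex{} = 0
G(3) = mex{} = 0
G(4) = mex{0} = 1
G(5) = mex{0} = 1
G(6) = mex{0} = 1
G(7) = mex{0} = 1
G(8) = mex{1} = 0
G(9) = mex{1,0} = 2
G(10) = mex{1,0} = 2
G(11) = mex{1,0} = 2
G(12) = mex{0,0} = 1
G(13) = mex{2,1} = 0
G(14) = mex{2,1} = 0
G(15) = mex{2,1} = 0
G(16) = mex{1,1} = 0
G(17) = mex{0,0} = 1
G(18) = mex{0,2} = 1
G(19) = mex{0,2} = 1
G(20) = mex{0,2} = 1
G(21) = mex{1,1} = 0
G(22) = mex{1,0} = 2
G(23) = mex{1,0} = 2
G_A(23) = 2.
Stack B, S = {3, 4, 7}:
G(0) = 0
G(1) = mex{} = 0
G(2) = mex{} = 0
G(3) = mex{0} = 1
G(4) = mex{0,0} = 1
G(5) = mex{0,0} = 1
G(6) = mex{1,0} = 2
G(7) = mex{1,1,0} = 2
G(8) = mex{1,1,0} = 2
G(9) = mex{2,1,0} = 3
G(10) = mex{2,2,1} = 0
G_B(10) = 0.
Combined Grundy value = 2 ⊕ 0 = 2.

2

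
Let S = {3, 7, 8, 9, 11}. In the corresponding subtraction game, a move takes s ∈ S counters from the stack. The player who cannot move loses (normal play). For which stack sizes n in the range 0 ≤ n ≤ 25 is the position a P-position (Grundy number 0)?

n :  0  1  2  3  4  5  6  7  8  9 10 11 12 13 14 15 16 17 18 19 20 21 22 23 24 25
G :  0  0  0  1  1  1  0  2  2  1  3  3  2  2  4  3  0  5  0  1  0  1  0  1  4  1
P-positions are exactly the n with G(n) = 0.

0, 1, 2, 6, 16, 18, 20, 22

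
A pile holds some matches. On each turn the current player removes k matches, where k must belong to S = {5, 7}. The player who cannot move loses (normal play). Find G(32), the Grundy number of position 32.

1

G(0) = 0
G(1) = mex{} = 0
G(2) = mex{} = 0
G(3) = mex{} = 0
G(4) = mex{} = 0
G(5) = mex{0} = 1
G(6) = mex{0} = 1
G(7) = mex{0,0} = 1
G(8) = mex{0,0} = 1
G(9) = mex{0,0} = 1
G(10) = mex{1,0} = 2
G(11) = mex{1,0} = 2
G(12) = mex{1,1} = 0
G(13) = mex{1,1} = 0
G(14) = mex{1,1} = 0
G(15) = mex{2,1} = 0
G(16) = mex{2,1} = 0
G(17) = mex{0,2} = 1
G(18) = mex{0,2} = 1
G(19) = mex{0,0} = 1
G(20) = mex{0,0} = 1
G(21) = mex{0,0} = 1
G(22) = mex{1,0} = 2
G(23) = mex{1,0} = 2
G(24) = mex{1,1} = 0
G(25) = mex{1,1} = 0
G(26) = mex{1,1} = 0
G(27) = mex{2,1} = 0
G(28) = mex{2,1} = 0
G(29) = mex{0,2} = 1
G(30) = mex{0,2} = 1
G(31) = mex{0,0} = 1
G(32) = mex{0,0} = 1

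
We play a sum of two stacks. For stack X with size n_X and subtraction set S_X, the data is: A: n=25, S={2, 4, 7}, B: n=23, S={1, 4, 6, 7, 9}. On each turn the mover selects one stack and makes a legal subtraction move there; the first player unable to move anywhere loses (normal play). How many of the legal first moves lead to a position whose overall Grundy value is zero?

4

Stack A, S = {2, 4, 7}:
G(0) = 0
G(1) = mex{} = 0
G(2) = mex{0} = 1
G(3) = mex{0} = 1
G(4) = mex{1,0} = 2
G(5) = mex{1,0} = 2
G(6) = mex{2,1} = 0
G(7) = mex{2,1,0} = 3
G(8) = mex{0,2,0} = 1
G(9) = mex{3,2,1} = 0
G(10) = mex{1,0,1} = 2
G(11) = mex{0,3,2} = 1
G(12) = mex{2,1,2} = 0
G(13) = mex{1,0,0} = 2
G(14) = mex{0,2,3} = 1
G(15) = mex{2,1,1} = 0
G(16) = mex{1,0,0} = 2
G(17) = mex{0,2,2} = 1
G(18) = mex{2,1,1} = 0
G(19) = mex{1,0,0} = 2
G(20) = mex{0,2,2} = 1
G(21) = mex{2,1,1} = 0
G(22) = mex{1,0,0} = 2
G(23) = mex{0,2,2} = 1
G(24) = mex{2,1,1} = 0
G(25) = mex{1,0,0} = 2
G_A(25) = 2.
Stack B, S = {1, 4, 6, 7, 9}:
G(0) = 0
G(1) = mex{0} = 1
G(2) = mex{1} = 0
G(3) = mex{0} = 1
G(4) = mex{1,0} = 2
G(5) = mex{2,1} = 0
G(6) = mex{0,0,0} = 1
G(7) = mex{1,1,1,0} = 2
G(8) = mex{2,2,0,1} = 3
G(9) = mex{3,0,1,0,0} = 2
G(10) = mex{2,1,2,1,1} = 0
G(11) = mex{0,2,0,2,0} = 1
G(12) = mex{1,3,1,0,1} = 2
G(13) = mex{2,2,2,1,2} = 0
G(14) = mex{0,0,3,2,0} = 1
G(15) = mex{1,1,2,3,1} = 0
G(16) = mex{0,2,0,2,2} = 1
G(17) = mex{1,0,1,0,3} = 2
G(18) = mex{2,1,2,1,2} = 0
G(19) = mex{0,0,0,2,0} = 1
G(20) = mex{1,1,1,0,1} = 2
G(21) = mex{2,2,0,1,2} = 3
G(22) = mex{3,0,1,0,0} = 2
G(23) = mex{2,1,2,1,1} = 0
G_B(23) = 0.
Combined Grundy value = 2 ⊕ 0 = 2.
A winning move leaves total XOR = 0, i.e. changes one component's Grundy value g to g ⊕ X where X is the current total.
Stack A: need g' = 2⊕2 = 0. Options: 25−2→G=1, 25−4→G=0, 25−7→G=0. Hits: 2.
Stack B: need g' = 0⊕2 = 2. Options: 23−1→G=2, 23−4→G=1, 23−6→G=2, 23−7→G=1, 23−9→G=1. Hits: 2.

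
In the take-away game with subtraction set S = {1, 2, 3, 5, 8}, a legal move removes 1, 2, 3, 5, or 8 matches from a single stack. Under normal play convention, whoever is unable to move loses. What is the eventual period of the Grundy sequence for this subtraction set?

G(0) = 0
G(1) = mex{0} = 1
G(2) = mex{1,0} = 2
G(3) = mex{2,1,0} = 3
G(4) = mex{3,2,1} = 0
G(5) = mex{0,3,2,0} = 1
G(6) = mex{1,0,3,1} = 2
G(7) = mex{2,1,0,2} = 3
G(8) = mex{3,2,1,3,0} = 4
G(9) = mex{4,3,2,0,1} = 5
G(10) = mex{5,4,3,1,2} = 0
G(11) = mex{0,5,4,2,3} = 1
G(12) = mex{1,0,5,3,0} = 2
G(13) = mex{2,1,0,4,1} = 3
G(14) = mex{3,2,1,5,2} = 0
G(15) = mex{0,3,2,0,3} = 1
G(16) = mex{1,0,3,1,4} = 2
G(17) = mex{2,1,0,2,5} = 3
G(18) = mex{3,2,1,3,0} = 4
G(19) = mex{4,3,2,0,1} = 5
G(20) = mex{5,4,3,1,2} = 0
G(21) = mex{0,5,4,2,3} = 1
G(n+10) = G(n) holds for n = 0,…,7 (a full window of length max(S) = 8), so the sequence is purely periodic with period 10.

10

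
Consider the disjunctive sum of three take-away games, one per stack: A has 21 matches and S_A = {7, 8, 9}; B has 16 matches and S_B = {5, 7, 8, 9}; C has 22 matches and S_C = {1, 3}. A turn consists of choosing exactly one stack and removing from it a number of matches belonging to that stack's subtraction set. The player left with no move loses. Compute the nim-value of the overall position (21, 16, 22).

Stack A, S = {7, 8, 9}:
n :  0  1  2  3  4  5  6  7  8  9 10 11 12 13 14 15 16 17 18 19 20 21
G :  0  0  0  0  0  0  0  1  1  1  1  1  1  1  2  2  0  0  0  0  0  0
G_A(21) = 0.
Stack B, S = {5, 7, 8, 9}:
G(0) = 0
G(1) = mex{} = 0
G(2) = mex{} = 0
G(3) = mex{} = 0
G(4) = mex{} = 0
G(5) = mex{0} = 1
G(6) = mex{0} = 1
G(7) = mex{0,0} = 1
G(8) = mex{0,0,0} = 1
G(9) = mex{0,0,0,0} = 1
G(10) = mex{1,0,0,0} = 2
G(11) = mex{1,0,0,0} = 2
G(12) = mex{1,1,0,0} = 2
G(13) = mex{1,1,1,0} = 2
G(14) = mex{1,1,1,1} = 0
G(15) = mex{2,1,1,1} = 0
G(16) = mex{2,1,1,1} = 0
G_B(16) = 0.
Stack C, S = {1, 3}:
G(0) = 0
G(1) = mex{0} = 1
G(2) = mex{1} = 0
G(3) = mex{0,0} = 1
G(4) = mex{1,1} = 0
G(5) = mex{0,0} = 1
G(6) = mex{1,1} = 0
G(7) = mex{0,0} = 1
G(8) = mex{1,1} = 0
G(9) = mex{0,0} = 1
G(10) = mex{1,1} = 0
G(11) = mex{0,0} = 1
G(12) = mex{1,1} = 0
G(13) = mex{0,0} = 1
G(14) = mex{1,1} = 0
G(15) = mex{0,0} = 1
G(16) = mex{1,1} = 0
G(17) = mex{0,0} = 1
G(18) = mex{1,1} = 0
G(19) = mex{0,0} = 1
G(20) = mex{1,1} = 0
G(21) = mex{0,0} = 1
G(22) = mex{1,1} = 0
G_C(22) = 0.
Combined Grundy value = 0 ⊕ 0 ⊕ 0 = 0.

0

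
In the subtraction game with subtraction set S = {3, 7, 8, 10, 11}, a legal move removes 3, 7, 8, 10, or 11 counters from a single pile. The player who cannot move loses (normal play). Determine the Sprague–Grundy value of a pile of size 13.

2

G(0) = 0
G(1) = mex{} = 0
G(2) = mex{} = 0
G(3) = mex{0} = 1
G(4) = mex{0} = 1
G(5) = mex{0} = 1
G(6) = mex{1} = 0
G(7) = mex{1,0} = 2
G(8) = mex{1,0,0} = 2
G(9) = mex{0,0,0} = 1
G(10) = mex{2,1,0,0} = 3
G(11) = mex{2,1,1,0,0} = 3
G(12) = mex{1,1,1,0,0} = 2
G(13) = mex{3,0,1,1,0} = 2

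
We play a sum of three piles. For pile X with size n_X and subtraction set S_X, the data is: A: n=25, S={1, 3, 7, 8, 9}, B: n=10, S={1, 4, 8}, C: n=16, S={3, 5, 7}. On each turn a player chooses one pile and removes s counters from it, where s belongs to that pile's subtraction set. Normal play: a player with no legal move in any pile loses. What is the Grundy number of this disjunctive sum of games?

2

Pile A, S = {1, 3, 7, 8, 9}:
G(0) = 0
G(1) = mex{0} = 1
G(2) = mex{1} = 0
G(3) = mex{0,0} = 1
G(4) = mex{1,1} = 0
G(5) = mex{0,0} = 1
G(6) = mex{1,1} = 0
G(7) = mex{0,0,0} = 1
G(8) = mex{1,1,1,0} = 2
G(9) = mex{2,0,0,1,0} = 3
G(10) = mex{3,1,1,0,1} = 2
G(11) = mex{2,2,0,1,0} = 3
G(12) = mex{3,3,1,0,1} = 2
G(13) = mex{2,2,0,1,0} = 3
G(14) = mex{3,3,1,0,1} = 2
G(15) = mex{2,2,2,1,0} = 3
G(16) = mex{3,3,3,2,1} = 0
G(17) = mex{0,2,2,3,2} = 1
G(18) = mex{1,3,3,2,3} = 0
G(19) = mex{0,0,2,3,2} = 1
G(20) = mex{1,1,3,2,3} = 0
G(21) = mex{0,0,2,3,2} = 1
G(22) = mex{1,1,3,2,3} = 0
G(23) = mex{0,0,0,3,2} = 1
G(24) = mex{1,1,1,0,3} = 2
G(25) = mex{2,0,0,1,0} = 3
G_A(25) = 3.
Pile B, S = {1, 4, 8}:
n :  0  1  2  3  4  5  6  7  8  9 10
G :  0  1  0  1  2  0  1  0  1  2  3
G_B(10) = 3.
Pile C, S = {3, 5, 7}:
n :  0  1  2  3  4  5  6  7  8  9 10 11 12 13 14 15 16
G :  0  0  0  1  1  1  2  2  2  3  0  0  0  1  1  1  2
G_C(16) = 2.
Combined Grundy value = 3 ⊕ 3 ⊕ 2 = 2.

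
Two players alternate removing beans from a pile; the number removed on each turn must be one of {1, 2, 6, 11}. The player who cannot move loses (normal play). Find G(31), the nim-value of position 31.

0

n :  0  1  2  3  4  5  6  7  8  9 10 11 12 13 14 15 16 17 18 19 20 21 22 23 24 25 26 27 28 29 30 31
G :  0  1  2  0  1  2  3  0  1  2  0  1  2  3  4  0  1  2  3  0  1  2  0  1  2  3  4  0  1  2  3  0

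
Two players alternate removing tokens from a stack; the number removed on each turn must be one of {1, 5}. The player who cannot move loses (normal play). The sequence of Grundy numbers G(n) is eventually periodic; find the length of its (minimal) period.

n :  0  1  2  3  4  5  6  7  8  9 10 11 12 13 14
G :  0  1  0  1  0  1  0  1  0  1  0  1  0  1  0
G(n+2) = G(n) holds for n = 0,…,4 (a full window of length max(S) = 5), so the sequence is purely periodic with period 2.

2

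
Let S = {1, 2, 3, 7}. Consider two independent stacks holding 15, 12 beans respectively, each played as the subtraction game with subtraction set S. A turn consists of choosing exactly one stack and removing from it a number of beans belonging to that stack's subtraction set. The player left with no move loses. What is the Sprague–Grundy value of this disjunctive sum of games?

3

All stacks use S = {1, 2, 3, 7}:
n :  0  1  2  3  4  5  6  7  8  9 10 11 12 13 14 15
G :  0  1  2  3  0  1  2  3  0  1  2  3  0  1  2  3
Stack A: G(15) = 3.
Stack B: G(12) = 0.
Combined Grundy value = 3 ⊕ 0 = 3.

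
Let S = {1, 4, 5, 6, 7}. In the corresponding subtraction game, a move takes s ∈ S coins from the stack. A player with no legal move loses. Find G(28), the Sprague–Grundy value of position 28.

G(0) = 0
G(1) = mex{0} = 1
G(2) = mex{1} = 0
G(3) = mex{0} = 1
G(4) = mex{1,0} = 2
G(5) = mex{2,1,0} = 3
G(6) = mex{3,0,1,0} = 2
G(7) = mex{2,1,0,1,0} = 3
G(8) = mex{3,2,1,0,1} = 4
G(9) = mex{4,3,2,1,0} = 5
G(10) = mex{5,2,3,2,1} = 0
G(11) = mex{0,3,2,3,2} = 1
G(12) = mex{1,4,3,2,3} = 0
G(13) = mex{0,5,4,3,2} = 1
G(14) = mex{1,0,5,4,3} = 2
G(15) = mex{2,1,0,5,4} = 3
G(16) = mex{3,0,1,0,5} = 2
G(17) = mex{2,1,0,1,0} = 3
G(18) = mex{3,2,1,0,1} = 4
G(19) = mex{4,3,2,1,0} = 5
G(20) = mex{5,2,3,2,1} = 0
G(21) = mex{0,3,2,3,2} = 1
G(22) = mex{1,4,3,2,3} = 0
G(23) = mex{0,5,4,3,2} = 1
G(24) = mex{1,0,5,4,3} = 2
G(25) = mex{2,1,0,5,4} = 3
G(26) = mex{3,0,1,0,5} = 2
G(27) = mex{2,1,0,1,0} = 3
G(28) = mex{3,2,1,0,1} = 4

4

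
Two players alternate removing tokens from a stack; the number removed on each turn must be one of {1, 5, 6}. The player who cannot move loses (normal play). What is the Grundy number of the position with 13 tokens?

0

n :  0  1  2  3  4  5  6  7  8  9 10 11 12 13
G :  0  1  0  1  0  1  2  3  2  3  2  0  1  0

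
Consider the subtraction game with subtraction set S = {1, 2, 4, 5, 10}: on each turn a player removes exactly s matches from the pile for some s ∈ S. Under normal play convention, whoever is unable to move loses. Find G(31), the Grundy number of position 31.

1

G(0) = 0
G(1) = mex{0} = 1
G(2) = mex{1,0} = 2
G(3) = mex{2,1} = 0
G(4) = mex{0,2,0} = 1
G(5) = mex{1,0,1,0} = 2
G(6) = mex{2,1,2,1} = 0
G(7) = mex{0,2,0,2} = 1
G(8) = mex{1,0,1,0} = 2
G(9) = mex{2,1,2,1} = 0
G(10) = mex{0,2,0,2,0} = 1
G(11) = mex{1,0,1,0,1} = 2
G(12) = mex{2,1,2,1,2} = 0
G(13) = mex{0,2,0,2,0} = 1
G(14) = mex{1,0,1,0,1} = 2
G(15) = mex{2,1,2,1,2} = 0
G(16) = mex{0,2,0,2,0} = 1
G(17) = mex{1,0,1,0,1} = 2
G(18) = mex{2,1,2,1,2} = 0
G(19) = mex{0,2,0,2,0} = 1
G(20) = mex{1,0,1,0,1} = 2
G(21) = mex{2,1,2,1,2} = 0
G(22) = mex{0,2,0,2,0} = 1
G(23) = mex{1,0,1,0,1} = 2
G(24) = mex{2,1,2,1,2} = 0
G(25) = mex{0,2,0,2,0} = 1
G(26) = mex{1,0,1,0,1} = 2
G(27) = mex{2,1,2,1,2} = 0
G(28) = mex{0,2,0,2,0} = 1
G(29) = mex{1,0,1,0,1} = 2
G(30) = mex{2,1,2,1,2} = 0
G(31) = mex{0,2,0,2,0} = 1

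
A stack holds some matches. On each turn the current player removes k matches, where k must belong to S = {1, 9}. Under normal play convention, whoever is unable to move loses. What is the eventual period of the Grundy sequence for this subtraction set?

2

n :  0  1  2  3  4  5  6  7  8  9 10 11 12 13 14
G :  0  1  0  1  0  1  0  1  0  1  0  1  0  1  0
G(n+2) = G(n) holds for n = 0,…,8 (a full window of length max(S) = 9), so the sequence is purely periodic with period 2.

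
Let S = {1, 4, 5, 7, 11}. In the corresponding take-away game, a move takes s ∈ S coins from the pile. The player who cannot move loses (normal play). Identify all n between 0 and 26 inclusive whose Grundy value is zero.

0, 2, 8, 10, 16, 18, 24, 26

n :  0  1  2  3  4  5  6  7  8  9 10 11 12 13 14 15 16 17 18 19 20 21 22 23 24 25 26
G :  0  1  0  1  2  3  2  3  0  1  0  1  2  3  2  3  0  1  0  1  2  3  2  3  0  1  0
P-positions are exactly the n with G(n) = 0.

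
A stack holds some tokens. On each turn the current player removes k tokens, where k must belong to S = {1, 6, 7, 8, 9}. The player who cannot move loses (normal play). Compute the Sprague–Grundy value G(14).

G(0) = 0
G(1) = mex{0} = 1
G(2) = mex{1} = 0
G(3) = mex{0} = 1
G(4) = mex{1} = 0
G(5) = mex{0} = 1
G(6) = mex{1,0} = 2
G(7) = mex{2,1,0} = 3
G(8) = mex{3,0,1,0} = 2
G(9) = mex{2,1,0,1,0} = 3
G(10) = mex{3,0,1,0,1} = 2
G(11) = mex{2,1,0,1,0} = 3
G(12) = mex{3,2,1,0,1} = 4
G(13) = mex{4,3,2,1,0} = 5
G(14) = mex{5,2,3,2,1} = 0

0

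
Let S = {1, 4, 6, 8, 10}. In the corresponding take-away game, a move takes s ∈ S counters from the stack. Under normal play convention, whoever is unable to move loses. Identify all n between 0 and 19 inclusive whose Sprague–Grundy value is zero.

0, 2, 5, 7, 14, 16, 19

G(0) = 0
G(1) = mex{0} = 1
G(2) = mex{1} = 0
G(3) = mex{0} = 1
G(4) = mex{1,0} = 2
G(5) = mex{2,1} = 0
G(6) = mex{0,0,0} = 1
G(7) = mex{1,1,1} = 0
G(8) = mex{0,2,0,0} = 1
G(9) = mex{1,0,1,1} = 2
G(10) = mex{2,1,2,0,0} = 3
G(11) = mex{3,0,0,1,1} = 2
G(12) = mex{2,1,1,2,0} = 3
G(13) = mex{3,2,0,0,1} = 4
G(14) = mex{4,3,1,1,2} = 0
G(15) = mex{0,2,2,0,0} = 1
G(16) = mex{1,3,3,1,1} = 0
G(17) = mex{0,4,2,2,0} = 1
G(18) = mex{1,0,3,3,1} = 2
G(19) = mex{2,1,4,2,2} = 0
P-positions are exactly the n with G(n) = 0.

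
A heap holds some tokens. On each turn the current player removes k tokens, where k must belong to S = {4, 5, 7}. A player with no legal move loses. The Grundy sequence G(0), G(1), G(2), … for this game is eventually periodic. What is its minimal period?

n :  0  1  2  3  4  5  6  7  8  9 10 11 12 13 14 15 16 17 18 19 20 21 22 23
G :  0  0  0  0  1  1  1  1  2  2  2  0  0  0  0  1  1  1  1  2  2  2  0  0
G(n+11) = G(n) holds for n = 0,…,6 (a full window of length max(S) = 7), so the sequence is purely periodic with period 11.

11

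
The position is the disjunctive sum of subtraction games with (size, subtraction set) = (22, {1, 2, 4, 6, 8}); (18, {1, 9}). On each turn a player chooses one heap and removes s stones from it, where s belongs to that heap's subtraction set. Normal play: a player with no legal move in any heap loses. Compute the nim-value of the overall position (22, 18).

Heap A, S = {1, 2, 4, 6, 8}:
n :  0  1  2  3  4  5  6  7  8  9 10 11 12 13 14 15 16 17 18 19 20 21 22
G :  0  1  2  0  1  2  3  4  5  3  0  1  2  0  1  2  3  4  5  3  0  1  2
G_A(22) = 2.
Heap B, S = {1, 9}:
n :  0  1  2  3  4  5  6  7  8  9 10 11 12 13 14 15 16 17 18
G :  0  1  0  1  0  1  0  1  0  1  0  1  0  1  0  1  0  1  0
G_B(18) = 0.
Combined Grundy value = 2 ⊕ 0 = 2.

2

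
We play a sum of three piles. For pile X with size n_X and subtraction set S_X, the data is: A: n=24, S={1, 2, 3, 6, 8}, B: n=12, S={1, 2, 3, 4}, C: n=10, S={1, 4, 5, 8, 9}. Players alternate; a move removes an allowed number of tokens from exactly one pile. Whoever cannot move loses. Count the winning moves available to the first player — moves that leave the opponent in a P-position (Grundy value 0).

Pile A, S = {1, 2, 3, 6, 8}:
n :  0  1  2  3  4  5  6  7  8  9 10 11 12 13 14 15 16 17 18 19 20 21 22 23 24
G :  0  1  2  3  0  1  2  3  4  0  1  2  3  0  1  2  3  4  0  1  2  3  0  1  2
G_A(24) = 2.
Pile B, S = {1, 2, 3, 4}:
n :  0  1  2  3  4  5  6  7  8  9 10 11 12
G :  0  1  2  3  4  0  1  2  3  4  0  1  2
G_B(12) = 2.
Pile C, S = {1, 4, 5, 8, 9}:
n :  0  1  2  3  4  5  6  7  8  9 10
G :  0  1  0  1  2  3  2  3  4  5  4
G_C(10) = 4.
Combined Grundy value = 2 ⊕ 2 ⊕ 4 = 4.
A winning move leaves total XOR = 0, i.e. changes one component's Grundy value g to g ⊕ X where X is the current total.
Pile A: need g' = 2⊕4 = 6. Options: 24−1→G=1, 24−2→G=0, 24−3→G=3, 24−6→G=0, 24−8→G=3. Hits: 0.
Pile B: need g' = 2⊕4 = 6. Options: 12−1→G=1, 12−2→G=0, 12−3→G=4, 12−4→G=3. Hits: 0.
Pile C: need g' = 4⊕4 = 0. Options: 10−1→G=5, 10−4→G=2, 10−5→G=3, 10−8→G=0, 10−9→G=1. Hits: 1.

1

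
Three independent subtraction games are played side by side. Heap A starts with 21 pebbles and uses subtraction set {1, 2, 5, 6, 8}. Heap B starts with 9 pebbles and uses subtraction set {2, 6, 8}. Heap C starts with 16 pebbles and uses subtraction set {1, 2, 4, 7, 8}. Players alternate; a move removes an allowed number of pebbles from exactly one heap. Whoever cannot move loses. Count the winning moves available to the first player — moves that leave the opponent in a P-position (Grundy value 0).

Heap A, S = {1, 2, 5, 6, 8}:
G(0) = 0
G(1) = mex{0} = 1
G(2) = mex{1,0} = 2
G(3) = mex{2,1} = 0
G(4) = mex{0,2} = 1
G(5) = mex{1,0,0} = 2
G(6) = mex{2,1,1,0} = 3
G(7) = mex{3,2,2,1} = 0
G(8) = mex{0,3,0,2,0} = 1
G(9) = mex{1,0,1,0,1} = 2
G(10) = mex{2,1,2,1,2} = 0
G(11) = mex{0,2,3,2,0} = 1
G(12) = mex{1,0,0,3,1} = 2
G(13) = mex{2,1,1,0,2} = 3
G(14) = mex{3,2,2,1,3} = 0
G(15) = mex{0,3,0,2,0} = 1
G(16) = mex{1,0,1,0,1} = 2
G(17) = mex{2,1,2,1,2} = 0
G(18) = mex{0,2,3,2,0} = 1
G(19) = mex{1,0,0,3,1} = 2
G(20) = mex{2,1,1,0,2} = 3
G(21) = mex{3,2,2,1,3} = 0
G_A(21) = 0.
Heap B, S = {2, 6, 8}:
G(0) = 0
G(1) = mex{} = 0
G(2) = mex{0} = 1
G(3) = mex{0} = 1
G(4) = mex{1} = 0
G(5) = mex{1} = 0
G(6) = mex{0,0} = 1
G(7) = mex{0,0} = 1
G(8) = mex{1,1,0} = 2
G(9) = mex{1,1,0} = 2
G_B(9) = 2.
Heap C, S = {1, 2, 4, 7, 8}:
n :  0  1  2  3  4  5  6  7  8  9 10 11 12 13 14 15 16
G :  0  1  2  0  1  2  0  1  2  0  1  2  0  1  2  0  1
G_C(16) = 1.
Combined Grundy value = 0 ⊕ 2 ⊕ 1 = 3.
A winning move leaves total XOR = 0, i.e. changes one component's Grundy value g to g ⊕ X where X is the current total.
Heap A: need g' = 0⊕3 = 3. Options: 21−1→G=3, 21−2→G=2, 21−5→G=2, 21−6→G=1, 21−8→G=3. Hits: 2.
Heap B: need g' = 2⊕3 = 1. Options: 9−2→G=1, 9−6→G=1, 9−8→G=0. Hits: 2.
Heap C: need g' = 1⊕3 = 2. Options: 16−1→G=0, 16−2→G=2, 16−4→G=0, 16−7→G=0, 16−8→G=2. Hits: 2.

6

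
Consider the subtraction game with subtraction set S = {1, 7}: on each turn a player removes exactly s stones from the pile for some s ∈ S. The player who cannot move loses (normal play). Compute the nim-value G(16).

0

G(0) = 0
G(1) = mex{0} = 1
G(2) = mex{1} = 0
G(3) = mex{0} = 1
G(4) = mex{1} = 0
G(5) = mex{0} = 1
G(6) = mex{1} = 0
G(7) = mex{0,0} = 1
G(8) = mex{1,1} = 0
G(9) = mex{0,0} = 1
G(10) = mex{1,1} = 0
G(11) = mex{0,0} = 1
G(12) = mex{1,1} = 0
G(13) = mex{0,0} = 1
G(14) = mex{1,1} = 0
G(15) = mex{0,0} = 1
G(16) = mex{1,1} = 0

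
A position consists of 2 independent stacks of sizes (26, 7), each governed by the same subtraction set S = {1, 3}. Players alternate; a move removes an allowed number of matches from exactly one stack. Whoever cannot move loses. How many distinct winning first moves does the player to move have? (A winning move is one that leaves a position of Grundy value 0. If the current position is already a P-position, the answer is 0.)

All stacks use S = {1, 3}:
G(0) = 0
G(1) = mex{0} = 1
G(2) = mex{1} = 0
G(3) = mex{0,0} = 1
G(4) = mex{1,1} = 0
G(5) = mex{0,0} = 1
G(6) = mex{1,1} = 0
G(7) = mex{0,0} = 1
G(8) = mex{1,1} = 0
G(9) = mex{0,0} = 1
G(10) = mex{1,1} = 0
G(11) = mex{0,0} = 1
G(12) = mex{1,1} = 0
G(13) = mex{0,0} = 1
G(14) = mex{1,1} = 0
G(15) = mex{0,0} = 1
G(16) = mex{1,1} = 0
G(17) = mex{0,0} = 1
G(18) = mex{1,1} = 0
G(19) = mex{0,0} = 1
G(20) = mex{1,1} = 0
G(21) = mex{0,0} = 1
G(22) = mex{1,1} = 0
G(23) = mex{0,0} = 1
G(24) = mex{1,1} = 0
G(25) = mex{0,0} = 1
G(26) = mex{1,1} = 0
Stack A: G(26) = 0.
Stack B: G(7) = 1.
Combined Grundy value = 0 ⊕ 1 = 1.
A winning move leaves total XOR = 0, i.e. changes one component's Grundy value g to g ⊕ X where X is the current total.
Stack A: need g' = 0⊕1 = 1. Options: 26−1→G=1, 26−3→G=1. Hits: 2.
Stack B: need g' = 1⊕1 = 0. Options: 7−1→G=0, 7−3→G=0. Hits: 2.

4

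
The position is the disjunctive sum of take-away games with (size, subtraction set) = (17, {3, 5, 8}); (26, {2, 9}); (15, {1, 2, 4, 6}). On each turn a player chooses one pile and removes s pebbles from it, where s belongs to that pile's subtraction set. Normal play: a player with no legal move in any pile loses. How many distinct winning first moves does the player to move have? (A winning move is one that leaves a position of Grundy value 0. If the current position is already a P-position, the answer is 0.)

Pile A, S = {3, 5, 8}:
G(0) = 0
G(1) = mex{} = 0
G(2) = mex{} = 0
G(3) = mex{0} = 1
G(4) = mex{0} = 1
G(5) = mex{0,0} = 1
G(6) = mex{1,0} = 2
G(7) = mex{1,0} = 2
G(8) = mex{1,1,0} = 2
G(9) = mex{2,1,0} = 3
G(10) = mex{2,1,0} = 3
G(11) = mex{2,2,1} = 0
G(12) = mex{3,2,1} = 0
G(13) = mex{3,2,1} = 0
G(14) = mex{0,3,2} = 1
G(15) = mex{0,3,2} = 1
G(16) = mex{0,0,2} = 1
G(17) = mex{1,0,3} = 2
G_A(17) = 2.
Pile B, S = {2, 9}:
G(0) = 0
G(1) = mex{} = 0
G(2) = mex{0} = 1
G(3) = mex{0} = 1
G(4) = mex{1} = 0
G(5) = mex{1} = 0
G(6) = mex{0} = 1
G(7) = mex{0} = 1
G(8) = mex{1} = 0
G(9) = mex{1,0} = 2
G(10) = mex{0,0} = 1
G(11) = mex{2,1} = 0
G(12) = mex{1,1} = 0
G(13) = mex{0,0} = 1
G(14) = mex{0,0} = 1
G(15) = mex{1,1} = 0
G(16) = mex{1,1} = 0
G(17) = mex{0,0} = 1
G(18) = mex{0,2} = 1
G(19) = mex{1,1} = 0
G(20) = mex{1,0} = 2
G(21) = mex{0,0} = 1
G(22) = mex{2,1} = 0
G(23) = mex{1,1} = 0
G(24) = mex{0,0} = 1
G(25) = mex{0,0} = 1
G(26) = mex{1,1} = 0
G_B(26) = 0.
Pile C, S = {1, 2, 4, 6}:
n :  0  1  2  3  4  5  6  7  8  9 10 11 12 13 14 15
G :  0  1  2  0  1  2  3  4  0  1  2  0  1  2  3  4
G_C(15) = 4.
Combined Grundy value = 2 ⊕ 0 ⊕ 4 = 6.
A winning move leaves total XOR = 0, i.e. changes one component's Grundy value g to g ⊕ X where X is the current total.
Pile A: need g' = 2⊕6 = 4. Options: 17−3→G=1, 17−5→G=0, 17−8→G=3. Hits: 0.
Pile B: need g' = 0⊕6 = 6. Options: 26−2→G=1, 26−9→G=1. Hits: 0.
Pile C: need g' = 4⊕6 = 2. Options: 15−1→G=3, 15−2→G=2, 15−4→G=0, 15−6→G=1. Hits: 1.

1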